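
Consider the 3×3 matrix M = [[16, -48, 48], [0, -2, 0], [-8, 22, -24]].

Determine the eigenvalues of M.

Set up det(rI - M) = 0.
Cofactor expansion gives p(r) = r^3 + 10r^2 + 16r.
Since p(0) = 0, r = 0 is a root.
Factor out r: p(r) = r·(r^2 + 10r + 16).
The quadratic factors as (r + 8)·(r + 2).
Eigenvalues: -8, -2, 0.

-8, -2, 0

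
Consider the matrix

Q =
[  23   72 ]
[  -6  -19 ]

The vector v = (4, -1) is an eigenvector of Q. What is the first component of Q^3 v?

First find the eigenvalue: Qv = (20, -5) = 5·(4, -1), so λ = 5.
Then Q^3 v = λ^3·v = 5^3·(4, -1) = 125·(4, -1) = (500, -125).

500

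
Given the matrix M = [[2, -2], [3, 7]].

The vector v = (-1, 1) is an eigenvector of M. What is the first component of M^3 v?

First find the eigenvalue: Mv = (-4, 4) = 4·(-1, 1), so λ = 4.
Then M^3 v = λ^3·v = 4^3·(-1, 1) = 64·(-1, 1) = (-64, 64).

-64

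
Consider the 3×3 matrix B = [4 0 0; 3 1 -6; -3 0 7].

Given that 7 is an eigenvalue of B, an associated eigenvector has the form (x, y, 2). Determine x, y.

We need (B - 7I)v = 0.
B - 7I = [[-3, 0, 0], [3, -6, -6], [-3, 0, 0]].
Row 1: (-3)·x + (0)·y + (0)·2 = 0
Row 2: (3)·x + (-6)·y + (-6)·2 = 0
Row 3: (-3)·x + (0)·y + (0)·2 = 0
Solving gives x = 0, y = -2.
Check: B·(0, -2, 2) = (0, -14, 14) = 7·(0, -2, 2).

0, -2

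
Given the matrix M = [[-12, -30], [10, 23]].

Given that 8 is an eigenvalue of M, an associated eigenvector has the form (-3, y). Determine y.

We need (M - 8I)v = 0.
M - 8I = [[-20, -30], [10, 15]].
Row 1: (-20)·-3 + (-30)·y = 0
Row 2: (10)·-3 + (15)·y = 0
Solving gives y = 2.
Check: M·(-3, 2) = (-24, 16) = 8·(-3, 2).

2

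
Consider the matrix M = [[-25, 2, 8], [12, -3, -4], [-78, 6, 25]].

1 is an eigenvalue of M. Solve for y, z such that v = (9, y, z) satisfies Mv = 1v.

We need (M - 1I)v = 0.
M - 1I = [[-26, 2, 8], [12, -4, -4], [-78, 6, 24]].
Row 1: (-26)·9 + (2)·y + (8)·z = 0
Row 2: (12)·9 + (-4)·y + (-4)·z = 0
Row 3: (-78)·9 + (6)·y + (24)·z = 0
Solving gives y = -3, z = 30.
Check: M·(9, -3, 30) = (9, -3, 30) = 1·(9, -3, 30).

-3, 30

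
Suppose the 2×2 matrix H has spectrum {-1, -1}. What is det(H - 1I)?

If H has eigenvalues -1, -1, then H - 1I has eigenvalues -2, -2.
det(H - 1I) = (-2) · (-2) = 4.

4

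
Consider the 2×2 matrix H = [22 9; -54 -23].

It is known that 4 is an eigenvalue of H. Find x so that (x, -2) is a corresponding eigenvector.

We need (H - 4I)v = 0.
H - 4I = [[18, 9], [-54, -27]].
Row 1: (18)·x + (9)·-2 = 0
Row 2: (-54)·x + (-27)·-2 = 0
Solving gives x = 1.
Check: H·(1, -2) = (4, -8) = 4·(1, -2).

1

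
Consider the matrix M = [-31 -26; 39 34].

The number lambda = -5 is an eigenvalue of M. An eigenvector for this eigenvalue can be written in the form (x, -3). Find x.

3

We need (M + 5I)v = 0.
M + 5I = [[-26, -26], [39, 39]].
Row 1: (-26)·x + (-26)·-3 = 0
Row 2: (39)·x + (39)·-3 = 0
Solving gives x = 3.
Check: M·(3, -3) = (-15, 15) = -5·(3, -3).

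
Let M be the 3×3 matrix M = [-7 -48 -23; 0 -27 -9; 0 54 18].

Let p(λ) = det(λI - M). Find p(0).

0

p(0) = det(0·I − M) = det(−M) = (−1)^3·det(M).
det(M) = 0, so p(0) = 0.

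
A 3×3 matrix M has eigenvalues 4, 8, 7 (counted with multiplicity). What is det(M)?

224

det(M) is the product of the eigenvalues: (4) · (8) · (7) = 224.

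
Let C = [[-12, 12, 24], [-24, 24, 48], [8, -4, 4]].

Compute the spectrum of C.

Set up det(μI - C) = 0.
Cofactor expansion gives p(μ) = μ^3 - 16μ^2 + 48μ.
Rational-root test: μ = 0 gives p(0) = 0.
Dividing by μ leaves μ^2 - 16μ + 48.
The quadratic factors as (μ - 4)·(μ - 12).
Eigenvalues: 0, 4, 12.

0, 4, 12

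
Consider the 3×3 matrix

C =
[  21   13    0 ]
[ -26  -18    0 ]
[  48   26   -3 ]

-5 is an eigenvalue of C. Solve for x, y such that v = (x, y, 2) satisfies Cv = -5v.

1, -2

We need (C + 5I)v = 0.
C + 5I = [[26, 13, 0], [-26, -13, 0], [48, 26, 2]].
Row 1: (26)·x + (13)·y + (0)·2 = 0
Row 2: (-26)·x + (-13)·y + (0)·2 = 0
Row 3: (48)·x + (26)·y + (2)·2 = 0
Solving gives x = 1, y = -2.
Check: C·(1, -2, 2) = (-5, 10, -10) = -5·(1, -2, 2).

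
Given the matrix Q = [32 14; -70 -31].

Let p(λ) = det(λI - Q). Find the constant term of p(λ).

-12

p(λ) = λ^2 - λ - 12.
The constant term is -12.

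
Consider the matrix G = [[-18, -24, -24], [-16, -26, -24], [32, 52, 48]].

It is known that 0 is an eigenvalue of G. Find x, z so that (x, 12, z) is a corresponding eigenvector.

12, -21

We need (G)v = 0.
G = [[-18, -24, -24], [-16, -26, -24], [32, 52, 48]].
Row 1: (-18)·x + (-24)·12 + (-24)·z = 0
Row 2: (-16)·x + (-26)·12 + (-24)·z = 0
Row 3: (32)·x + (52)·12 + (48)·z = 0
Solving gives x = 12, z = -21.
Check: G·(12, 12, -21) = (0, 0, 0) = 0·(12, 12, -21).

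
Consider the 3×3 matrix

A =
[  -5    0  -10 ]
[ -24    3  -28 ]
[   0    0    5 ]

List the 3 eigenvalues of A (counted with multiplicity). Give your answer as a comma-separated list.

Compute the characteristic polynomial p(t) = det(tI - A).
Expanding the 3×3 determinant: p(t) = t^3 - 3t^2 - 25t + 75.
Try t = 3: p(3) = 0, so 3 is a root.
Factor out (t - 3): p(t) = (t - 3)·(t^2 - 25).
The quadratic factors as (t + 5)·(t - 5).
Eigenvalues: -5, 3, 5.

-5, 3, 5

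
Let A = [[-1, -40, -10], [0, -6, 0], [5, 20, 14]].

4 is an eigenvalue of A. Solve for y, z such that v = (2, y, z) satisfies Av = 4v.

0, -1

We need (A - 4I)v = 0.
A - 4I = [[-5, -40, -10], [0, -10, 0], [5, 20, 10]].
Row 1: (-5)·2 + (-40)·y + (-10)·z = 0
Row 2: (0)·2 + (-10)·y + (0)·z = 0
Row 3: (5)·2 + (20)·y + (10)·z = 0
Solving gives y = 0, z = -1.
Check: A·(2, 0, -1) = (8, 0, -4) = 4·(2, 0, -1).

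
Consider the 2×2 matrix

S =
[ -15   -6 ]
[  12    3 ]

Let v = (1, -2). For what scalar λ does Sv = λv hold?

-3

Compute Sv: S·(1, -2) = (-3, 6).
Since Sv = λv, compare component 1: -3 = λ·1, so λ = -3.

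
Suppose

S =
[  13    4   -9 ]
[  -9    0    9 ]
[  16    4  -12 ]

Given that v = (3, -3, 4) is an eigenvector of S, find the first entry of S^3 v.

-81

First find the eigenvalue: Sv = (-9, 9, -12) = -3·(3, -3, 4), so λ = -3.
Then S^3 v = λ^3·v = (-3)^3·(3, -3, 4) = -27·(3, -3, 4) = (-81, 81, -108).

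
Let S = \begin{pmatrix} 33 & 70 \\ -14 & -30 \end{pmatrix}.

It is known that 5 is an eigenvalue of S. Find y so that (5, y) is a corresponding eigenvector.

-2

We need (S - 5I)v = 0.
S - 5I = [[28, 70], [-14, -35]].
Row 1: (28)·5 + (70)·y = 0
Row 2: (-14)·5 + (-35)·y = 0
Solving gives y = -2.
Check: S·(5, -2) = (25, -10) = 5·(5, -2).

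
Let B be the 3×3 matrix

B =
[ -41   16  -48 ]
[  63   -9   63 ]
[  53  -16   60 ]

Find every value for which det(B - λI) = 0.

Compute the characteristic polynomial p(s) = det(sI - B).
Cofactor expansion gives p(s) = s^3 - 10s^2 - 87s + 756.
Since p(7) = 0, s = 7 is a root.
Factor out (s - 7): p(s) = (s - 7)·(s^2 - 3s - 108).
The quadratic factors as (s + 9)·(s - 12).
Eigenvalues: -9, 7, 12.

-9, 7, 12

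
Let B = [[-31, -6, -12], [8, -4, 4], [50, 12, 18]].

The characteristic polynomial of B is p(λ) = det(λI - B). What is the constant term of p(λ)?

168

p(λ) = λ^3 + 17λ^2 + 94λ + 168.
The constant term is 168.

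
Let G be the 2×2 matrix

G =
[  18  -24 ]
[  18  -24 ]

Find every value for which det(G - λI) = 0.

det(G - tI) = (18 - t)(-24 - t) - (-24)·(18) = t^2 + 6t.
This factors as (t + 6)·t = 0.
Eigenvalues: -6, 0.

-6, 0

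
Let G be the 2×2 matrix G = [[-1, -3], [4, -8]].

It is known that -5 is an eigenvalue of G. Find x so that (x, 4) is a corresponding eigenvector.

We need (G + 5I)v = 0.
G + 5I = [[4, -3], [4, -3]].
Row 1: (4)·x + (-3)·4 = 0
Row 2: (4)·x + (-3)·4 = 0
Solving gives x = 3.
Check: G·(3, 4) = (-15, -20) = -5·(3, 4).

3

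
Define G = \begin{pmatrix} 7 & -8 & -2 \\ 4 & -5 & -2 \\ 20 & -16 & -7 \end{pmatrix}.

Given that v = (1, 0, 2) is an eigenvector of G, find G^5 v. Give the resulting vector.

(243, 0, 486)

First find the eigenvalue: Gv = (3, 0, 6) = 3·(1, 0, 2), so λ = 3.
Then G^5 v = λ^5·v = 3^5·(1, 0, 2) = 243·(1, 0, 2) = (243, 0, 486).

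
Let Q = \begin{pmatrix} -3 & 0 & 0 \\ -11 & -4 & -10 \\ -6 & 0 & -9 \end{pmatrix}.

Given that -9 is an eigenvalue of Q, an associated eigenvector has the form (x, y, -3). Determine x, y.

0, -6

We need (Q + 9I)v = 0.
Q + 9I = [[6, 0, 0], [-11, 5, -10], [-6, 0, 0]].
Row 1: (6)·x + (0)·y + (0)·-3 = 0
Row 2: (-11)·x + (5)·y + (-10)·-3 = 0
Row 3: (-6)·x + (0)·y + (0)·-3 = 0
Solving gives x = 0, y = -6.
Check: Q·(0, -6, -3) = (0, 54, 27) = -9·(0, -6, -3).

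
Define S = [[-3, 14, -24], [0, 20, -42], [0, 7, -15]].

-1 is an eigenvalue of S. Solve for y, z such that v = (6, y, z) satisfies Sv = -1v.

We need (S + 1I)v = 0.
S + 1I = [[-2, 14, -24], [0, 21, -42], [0, 7, -14]].
Row 1: (-2)·6 + (14)·y + (-24)·z = 0
Row 2: (0)·6 + (21)·y + (-42)·z = 0
Row 3: (0)·6 + (7)·y + (-14)·z = 0
Solving gives y = 6, z = 3.
Check: S·(6, 6, 3) = (-6, -6, -3) = -1·(6, 6, 3).

6, 3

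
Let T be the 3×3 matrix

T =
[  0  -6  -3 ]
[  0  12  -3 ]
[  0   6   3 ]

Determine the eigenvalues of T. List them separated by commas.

Compute the characteristic polynomial p(μ) = det(μI - T).
Expanding along the first row, p(μ) = μ^3 - 15μ^2 + 54μ.
Try μ = 0: p(0) = 0, so 0 is a root.
Factor out μ: p(μ) = μ·(μ^2 - 15μ + 54).
The quadratic factors as (μ - 6)·(μ - 9).
Eigenvalues: 0, 6, 9.

0, 6, 9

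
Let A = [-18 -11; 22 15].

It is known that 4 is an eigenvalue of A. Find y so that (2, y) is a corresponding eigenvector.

-4

We need (A - 4I)v = 0.
A - 4I = [[-22, -11], [22, 11]].
Row 1: (-22)·2 + (-11)·y = 0
Row 2: (22)·2 + (11)·y = 0
Solving gives y = -4.
Check: A·(2, -4) = (8, -16) = 4·(2, -4).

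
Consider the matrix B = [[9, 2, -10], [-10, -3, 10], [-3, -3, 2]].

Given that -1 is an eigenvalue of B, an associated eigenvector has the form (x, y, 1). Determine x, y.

We need (B + 1I)v = 0.
B + 1I = [[10, 2, -10], [-10, -2, 10], [-3, -3, 3]].
Row 1: (10)·x + (2)·y + (-10)·1 = 0
Row 2: (-10)·x + (-2)·y + (10)·1 = 0
Row 3: (-3)·x + (-3)·y + (3)·1 = 0
Solving gives x = 1, y = 0.
Check: B·(1, 0, 1) = (-1, 0, -1) = -1·(1, 0, 1).

1, 0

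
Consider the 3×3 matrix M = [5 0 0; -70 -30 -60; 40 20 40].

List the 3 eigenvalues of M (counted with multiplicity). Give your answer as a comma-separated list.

0, 5, 10

Compute the characteristic polynomial p(μ) = det(μI - M).
Cofactor expansion gives p(μ) = μ^3 - 15μ^2 + 50μ.
Try μ = 5: p(5) = 0, so 5 is a root.
Factor out (μ - 5): p(μ) = (μ - 5)·(μ^2 - 10μ).
The quadratic factors as μ·(μ - 10).
Eigenvalues: 0, 5, 10.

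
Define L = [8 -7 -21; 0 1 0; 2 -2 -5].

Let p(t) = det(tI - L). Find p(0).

p(0) = det(0·I − L) = det(−L) = (−1)^3·det(L).
det(L) = 2, so p(0) = -2.

-2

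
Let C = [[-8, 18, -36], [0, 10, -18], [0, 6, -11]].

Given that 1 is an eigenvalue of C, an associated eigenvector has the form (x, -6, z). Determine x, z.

We need (C - 1I)v = 0.
C - 1I = [[-9, 18, -36], [0, 9, -18], [0, 6, -12]].
Row 1: (-9)·x + (18)·-6 + (-36)·z = 0
Row 2: (0)·x + (9)·-6 + (-18)·z = 0
Row 3: (0)·x + (6)·-6 + (-12)·z = 0
Solving gives x = 0, z = -3.
Check: C·(0, -6, -3) = (0, -6, -3) = 1·(0, -6, -3).

0, -3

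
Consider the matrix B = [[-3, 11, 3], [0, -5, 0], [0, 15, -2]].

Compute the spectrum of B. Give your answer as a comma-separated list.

-5, -3, -2

Compute the characteristic polynomial p(μ) = det(μI - B).
Expanding along the first row, p(μ) = μ^3 + 10μ^2 + 31μ + 30.
Try μ = -5: p(-5) = 0, so -5 is a root.
Factor out (μ + 5): p(μ) = (μ + 5)·(μ^2 + 5μ + 6).
The quadratic factors as (μ + 3)·(μ + 2).
Eigenvalues: -5, -3, -2.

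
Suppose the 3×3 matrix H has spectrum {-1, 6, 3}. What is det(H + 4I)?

If H has eigenvalues -1, 6, 3, then H + 4I has eigenvalues 3, 10, 7.
det(H + 4I) = (3) · (10) · (7) = 210.

210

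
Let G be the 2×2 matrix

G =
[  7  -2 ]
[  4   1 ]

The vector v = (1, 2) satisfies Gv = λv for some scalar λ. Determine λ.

Compute Gv: G·(1, 2) = (3, 6).
Since Gv = λv, compare component 1: 3 = λ·1, so λ = 3.

3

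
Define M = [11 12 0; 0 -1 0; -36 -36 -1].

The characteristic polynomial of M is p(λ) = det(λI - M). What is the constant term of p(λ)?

p(λ) = λ^3 - 9λ^2 - 21λ - 11.
The constant term is -11.

-11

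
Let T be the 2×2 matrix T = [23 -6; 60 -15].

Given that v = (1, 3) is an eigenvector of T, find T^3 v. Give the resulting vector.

(125, 375)

First find the eigenvalue: Tv = (5, 15) = 5·(1, 3), so λ = 5.
Then T^3 v = λ^3·v = 5^3·(1, 3) = 125·(1, 3) = (125, 375).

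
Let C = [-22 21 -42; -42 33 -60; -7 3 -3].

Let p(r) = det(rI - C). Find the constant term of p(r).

18

p(r) = r^3 - 8r^2 + 9r + 18.
The constant term is 18.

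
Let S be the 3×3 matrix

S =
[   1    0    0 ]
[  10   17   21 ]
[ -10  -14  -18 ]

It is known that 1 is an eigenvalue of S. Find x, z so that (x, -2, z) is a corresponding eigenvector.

We need (S - 1I)v = 0.
S - 1I = [[0, 0, 0], [10, 16, 21], [-10, -14, -19]].
Row 1: (0)·x + (0)·-2 + (0)·z = 0
Row 2: (10)·x + (16)·-2 + (21)·z = 0
Row 3: (-10)·x + (-14)·-2 + (-19)·z = 0
Solving gives x = -1, z = 2.
Check: S·(-1, -2, 2) = (-1, -2, 2) = 1·(-1, -2, 2).

-1, 2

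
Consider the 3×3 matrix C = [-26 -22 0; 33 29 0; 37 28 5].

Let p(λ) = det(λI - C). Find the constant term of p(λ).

140

p(λ) = λ^3 - 8λ^2 - 13λ + 140.
The constant term is 140.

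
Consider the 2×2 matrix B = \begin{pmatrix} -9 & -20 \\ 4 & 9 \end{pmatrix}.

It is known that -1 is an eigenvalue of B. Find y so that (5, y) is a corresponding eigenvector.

-2

We need (B + 1I)v = 0.
B + 1I = [[-8, -20], [4, 10]].
Row 1: (-8)·5 + (-20)·y = 0
Row 2: (4)·5 + (10)·y = 0
Solving gives y = -2.
Check: B·(5, -2) = (-5, 2) = -1·(5, -2).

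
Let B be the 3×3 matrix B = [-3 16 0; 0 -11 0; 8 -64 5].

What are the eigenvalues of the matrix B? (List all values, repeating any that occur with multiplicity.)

-11, -3, 5

Compute the characteristic polynomial p(t) = det(tI - B).
Cofactor expansion gives p(t) = t^3 + 9t^2 - 37t - 165.
Rational-root test: t = -3 gives p(-3) = 0.
Dividing by (t + 3) leaves t^2 + 6t - 55.
The quadratic factors as (t + 11)·(t - 5).
Eigenvalues: -11, -3, 5.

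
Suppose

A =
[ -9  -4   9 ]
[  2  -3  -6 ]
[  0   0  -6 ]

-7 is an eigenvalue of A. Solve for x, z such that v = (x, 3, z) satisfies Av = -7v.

We need (A + 7I)v = 0.
A + 7I = [[-2, -4, 9], [2, 4, -6], [0, 0, 1]].
Row 1: (-2)·x + (-4)·3 + (9)·z = 0
Row 2: (2)·x + (4)·3 + (-6)·z = 0
Row 3: (0)·x + (0)·3 + (1)·z = 0
Solving gives x = -6, z = 0.
Check: A·(-6, 3, 0) = (42, -21, 0) = -7·(-6, 3, 0).

-6, 0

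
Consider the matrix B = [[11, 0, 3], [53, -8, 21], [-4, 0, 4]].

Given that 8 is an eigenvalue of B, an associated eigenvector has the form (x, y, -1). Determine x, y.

1, 2

We need (B - 8I)v = 0.
B - 8I = [[3, 0, 3], [53, -16, 21], [-4, 0, -4]].
Row 1: (3)·x + (0)·y + (3)·-1 = 0
Row 2: (53)·x + (-16)·y + (21)·-1 = 0
Row 3: (-4)·x + (0)·y + (-4)·-1 = 0
Solving gives x = 1, y = 2.
Check: B·(1, 2, -1) = (8, 16, -8) = 8·(1, 2, -1).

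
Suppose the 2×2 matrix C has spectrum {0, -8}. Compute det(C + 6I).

If C has eigenvalues 0, -8, then C + 6I has eigenvalues 6, -2.
det(C + 6I) = (6) · (-2) = -12.

-12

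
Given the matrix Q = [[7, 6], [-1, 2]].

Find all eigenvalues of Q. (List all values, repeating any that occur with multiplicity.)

4, 5

det(Q - tI) = (7 - t)(2 - t) - (6)·(-1) = t^2 - 9t + 20.
This factors as (t - 4)·(t - 5) = 0.
Eigenvalues: 4, 5.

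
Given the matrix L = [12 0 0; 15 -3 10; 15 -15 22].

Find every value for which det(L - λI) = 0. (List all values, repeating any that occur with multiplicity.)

Compute the characteristic polynomial p(λ) = det(λI - L).
Expanding along the first row, p(λ) = λ^3 - 31λ^2 + 312λ - 1008.
Since p(12) = 0, λ = 12 is a root.
Dividing by (λ - 12) leaves λ^2 - 19λ + 84.
The quadratic factors as (λ - 7)·(λ - 12).
Eigenvalues: 7, 12, 12.

7, 12, 12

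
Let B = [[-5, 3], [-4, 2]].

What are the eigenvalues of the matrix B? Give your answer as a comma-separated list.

-2, -1

det(B - μI) = (-5 - μ)(2 - μ) - (3)·(-4) = μ^2 + 3μ + 2.
This factors as (μ + 2)·(μ + 1) = 0.
Eigenvalues: -2, -1.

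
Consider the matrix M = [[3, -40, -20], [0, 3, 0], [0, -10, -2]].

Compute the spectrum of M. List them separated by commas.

The characteristic polynomial is p(r) = det(rI - M).
Expanding along the first row, p(r) = r^3 - 4r^2 - 3r + 18.
Since p(-2) = 0, r = -2 is a root.
Dividing by (r + 2) leaves r^2 - 6r + 9.
The quadratic factor is (r - 3)^2.
Eigenvalues: -2, 3, 3.

-2, 3, 3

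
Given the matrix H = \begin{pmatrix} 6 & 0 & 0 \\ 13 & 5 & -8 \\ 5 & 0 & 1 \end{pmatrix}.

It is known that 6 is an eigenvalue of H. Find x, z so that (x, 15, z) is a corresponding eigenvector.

3, 3

We need (H - 6I)v = 0.
H - 6I = [[0, 0, 0], [13, -1, -8], [5, 0, -5]].
Row 1: (0)·x + (0)·15 + (0)·z = 0
Row 2: (13)·x + (-1)·15 + (-8)·z = 0
Row 3: (5)·x + (0)·15 + (-5)·z = 0
Solving gives x = 3, z = 3.
Check: H·(3, 15, 3) = (18, 90, 18) = 6·(3, 15, 3).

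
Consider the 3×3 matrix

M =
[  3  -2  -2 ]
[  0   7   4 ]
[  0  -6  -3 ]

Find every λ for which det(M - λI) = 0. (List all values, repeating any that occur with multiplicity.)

The characteristic polynomial is p(t) = det(tI - M).
Expanding the 3×3 determinant: p(t) = t^3 - 7t^2 + 15t - 9.
Rational-root test: t = 1 gives p(1) = 0.
Dividing by (t - 1) leaves t^2 - 6t + 9.
The quadratic factor is (t - 3)^2.
Eigenvalues: 1, 3, 3.

1, 3, 3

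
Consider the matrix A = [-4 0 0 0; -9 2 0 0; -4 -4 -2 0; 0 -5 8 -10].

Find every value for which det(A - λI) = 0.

A is lower triangular, so its eigenvalues are the diagonal entries.
Diagonal: -4, 2, -2, -10.

-10, -4, -2, 2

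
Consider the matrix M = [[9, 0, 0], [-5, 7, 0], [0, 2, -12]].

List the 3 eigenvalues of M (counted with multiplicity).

-12, 7, 9

M is lower triangular, so its eigenvalues are the diagonal entries.
Diagonal: 9, 7, -12.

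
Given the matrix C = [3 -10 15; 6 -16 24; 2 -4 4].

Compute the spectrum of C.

Set up det(tI - C) = 0.
Cofactor expansion gives p(t) = t^3 + 9t^2 + 26t + 24.
Since p(-2) = 0, t = -2 is a root.
Dividing by (t + 2) leaves t^2 + 7t + 12.
The quadratic factors as (t + 4)·(t + 3).
Eigenvalues: -4, -3, -2.

-4, -3, -2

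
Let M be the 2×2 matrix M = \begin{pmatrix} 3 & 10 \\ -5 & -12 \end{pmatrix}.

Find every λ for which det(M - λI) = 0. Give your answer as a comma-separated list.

det(M - λI) = (3 - λ)(-12 - λ) - (10)·(-5) = λ^2 + 9λ + 14.
This factors as (λ + 7)·(λ + 2) = 0.
Eigenvalues: -7, -2.

-7, -2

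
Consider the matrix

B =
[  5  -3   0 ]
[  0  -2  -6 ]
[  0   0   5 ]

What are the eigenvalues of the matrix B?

-2, 5, 5

B is upper triangular, so its eigenvalues are the diagonal entries.
Diagonal: 5, -2, 5.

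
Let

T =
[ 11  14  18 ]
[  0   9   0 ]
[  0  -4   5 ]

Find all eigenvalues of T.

5, 9, 11

Compute the characteristic polynomial p(λ) = det(λI - T).
Expanding along the first row, p(λ) = λ^3 - 25λ^2 + 199λ - 495.
Try λ = 5: p(5) = 0, so 5 is a root.
Factor out (λ - 5): p(λ) = (λ - 5)·(λ^2 - 20λ + 99).
The quadratic factors as (λ - 9)·(λ - 11).
Eigenvalues: 5, 9, 11.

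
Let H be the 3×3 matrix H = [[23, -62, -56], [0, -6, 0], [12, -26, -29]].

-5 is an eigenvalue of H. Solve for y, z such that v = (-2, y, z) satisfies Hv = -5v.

0, -1

We need (H + 5I)v = 0.
H + 5I = [[28, -62, -56], [0, -1, 0], [12, -26, -24]].
Row 1: (28)·-2 + (-62)·y + (-56)·z = 0
Row 2: (0)·-2 + (-1)·y + (0)·z = 0
Row 3: (12)·-2 + (-26)·y + (-24)·z = 0
Solving gives y = 0, z = -1.
Check: H·(-2, 0, -1) = (10, 0, 5) = -5·(-2, 0, -1).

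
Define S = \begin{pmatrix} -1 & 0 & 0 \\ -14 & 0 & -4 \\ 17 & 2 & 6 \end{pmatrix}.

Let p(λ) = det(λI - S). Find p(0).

8

p(0) = det(0·I − S) = det(−S) = (−1)^3·det(S).
det(S) = -8, so p(0) = 8.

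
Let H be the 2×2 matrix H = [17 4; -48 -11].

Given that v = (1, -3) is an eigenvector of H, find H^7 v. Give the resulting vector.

(78125, -234375)

First find the eigenvalue: Hv = (5, -15) = 5·(1, -3), so λ = 5.
Then H^7 v = λ^7·v = 5^7·(1, -3) = 78125·(1, -3) = (78125, -234375).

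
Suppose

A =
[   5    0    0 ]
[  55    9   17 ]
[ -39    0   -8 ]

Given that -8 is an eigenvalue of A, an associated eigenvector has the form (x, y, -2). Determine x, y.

0, 2

We need (A + 8I)v = 0.
A + 8I = [[13, 0, 0], [55, 17, 17], [-39, 0, 0]].
Row 1: (13)·x + (0)·y + (0)·-2 = 0
Row 2: (55)·x + (17)·y + (17)·-2 = 0
Row 3: (-39)·x + (0)·y + (0)·-2 = 0
Solving gives x = 0, y = 2.
Check: A·(0, 2, -2) = (0, -16, 16) = -8·(0, 2, -2).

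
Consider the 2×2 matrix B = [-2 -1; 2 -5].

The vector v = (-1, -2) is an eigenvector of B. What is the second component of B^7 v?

First find the eigenvalue: Bv = (4, 8) = -4·(-1, -2), so λ = -4.
Then B^7 v = λ^7·v = (-4)^7·(-1, -2) = -16384·(-1, -2) = (16384, 32768).

32768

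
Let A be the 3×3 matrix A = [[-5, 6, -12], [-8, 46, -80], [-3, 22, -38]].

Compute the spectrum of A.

The characteristic polynomial is p(s) = det(sI - A).
Expanding along the first row, p(s) = s^3 - 3s^2 - 16s - 12.
Try s = -2: p(-2) = 0, so -2 is a root.
Dividing by (s + 2) leaves s^2 - 5s - 6.
The quadratic factors as (s + 1)·(s - 6).
Eigenvalues: -2, -1, 6.

-2, -1, 6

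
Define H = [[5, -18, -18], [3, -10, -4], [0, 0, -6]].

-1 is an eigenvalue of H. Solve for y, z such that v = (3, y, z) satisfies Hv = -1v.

1, 0

We need (H + 1I)v = 0.
H + 1I = [[6, -18, -18], [3, -9, -4], [0, 0, -5]].
Row 1: (6)·3 + (-18)·y + (-18)·z = 0
Row 2: (3)·3 + (-9)·y + (-4)·z = 0
Row 3: (0)·3 + (0)·y + (-5)·z = 0
Solving gives y = 1, z = 0.
Check: H·(3, 1, 0) = (-3, -1, 0) = -1·(3, 1, 0).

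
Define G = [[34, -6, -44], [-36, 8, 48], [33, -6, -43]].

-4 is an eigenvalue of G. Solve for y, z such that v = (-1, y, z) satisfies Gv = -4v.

1, -1

We need (G + 4I)v = 0.
G + 4I = [[38, -6, -44], [-36, 12, 48], [33, -6, -39]].
Row 1: (38)·-1 + (-6)·y + (-44)·z = 0
Row 2: (-36)·-1 + (12)·y + (48)·z = 0
Row 3: (33)·-1 + (-6)·y + (-39)·z = 0
Solving gives y = 1, z = -1.
Check: G·(-1, 1, -1) = (4, -4, 4) = -4·(-1, 1, -1).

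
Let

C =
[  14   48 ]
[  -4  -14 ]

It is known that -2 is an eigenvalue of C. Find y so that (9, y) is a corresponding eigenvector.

-3

We need (C + 2I)v = 0.
C + 2I = [[16, 48], [-4, -12]].
Row 1: (16)·9 + (48)·y = 0
Row 2: (-4)·9 + (-12)·y = 0
Solving gives y = -3.
Check: C·(9, -3) = (-18, 6) = -2·(9, -3).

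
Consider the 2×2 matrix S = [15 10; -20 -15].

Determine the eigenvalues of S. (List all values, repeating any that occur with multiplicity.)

-5, 5

det(S - λI) = (15 - λ)(-15 - λ) - (10)·(-20) = λ^2 - 25.
This factors as (λ + 5)·(λ - 5) = 0.
Eigenvalues: -5, 5.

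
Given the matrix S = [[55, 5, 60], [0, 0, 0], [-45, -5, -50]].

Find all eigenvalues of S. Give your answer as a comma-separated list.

-5, 0, 10

Set up det(tI - S) = 0.
Cofactor expansion gives p(t) = t^3 - 5t^2 - 50t.
Rational-root test: t = -5 gives p(-5) = 0.
Dividing by (t + 5) leaves t^2 - 10t.
The quadratic factors as t·(t - 10).
Eigenvalues: -5, 0, 10.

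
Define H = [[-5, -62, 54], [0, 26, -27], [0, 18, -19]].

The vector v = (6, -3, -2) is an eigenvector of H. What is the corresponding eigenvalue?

8

Compute Hv: H·(6, -3, -2) = (48, -24, -16).
Since Hv = λv, compare component 1: 48 = λ·6, so λ = 8.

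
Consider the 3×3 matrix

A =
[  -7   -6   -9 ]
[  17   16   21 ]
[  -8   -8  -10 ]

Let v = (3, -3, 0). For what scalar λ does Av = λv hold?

Compute Av: A·(3, -3, 0) = (-3, 3, 0).
Since Av = λv, compare component 1: -3 = λ·3, so λ = -1.

-1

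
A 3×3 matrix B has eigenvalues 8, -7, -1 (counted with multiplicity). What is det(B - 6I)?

182

If B has eigenvalues 8, -7, -1, then B - 6I has eigenvalues 2, -13, -7.
det(B - 6I) = (2) · (-13) · (-7) = 182.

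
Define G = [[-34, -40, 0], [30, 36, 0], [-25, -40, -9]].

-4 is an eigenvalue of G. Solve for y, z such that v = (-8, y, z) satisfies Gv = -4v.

We need (G + 4I)v = 0.
G + 4I = [[-30, -40, 0], [30, 40, 0], [-25, -40, -5]].
Row 1: (-30)·-8 + (-40)·y + (0)·z = 0
Row 2: (30)·-8 + (40)·y + (0)·z = 0
Row 3: (-25)·-8 + (-40)·y + (-5)·z = 0
Solving gives y = 6, z = -8.
Check: G·(-8, 6, -8) = (32, -24, 32) = -4·(-8, 6, -8).

6, -8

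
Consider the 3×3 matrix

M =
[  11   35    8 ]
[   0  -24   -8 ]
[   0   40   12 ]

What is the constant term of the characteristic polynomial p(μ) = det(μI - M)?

p(0) = det(0·I − M) = det(−M) = (−1)^3·det(M).
det(M) = 352, so p(0) = -352.

-352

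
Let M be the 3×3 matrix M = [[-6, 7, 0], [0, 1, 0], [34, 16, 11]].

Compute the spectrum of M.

-6, 1, 11

The characteristic polynomial is p(r) = det(rI - M).
Expanding along the first row, p(r) = r^3 - 6r^2 - 61r + 66.
Rational-root test: r = 1 gives p(1) = 0.
Factor out (r - 1): p(r) = (r - 1)·(r^2 - 5r - 66).
The quadratic factors as (r + 6)·(r - 11).
Eigenvalues: -6, 1, 11.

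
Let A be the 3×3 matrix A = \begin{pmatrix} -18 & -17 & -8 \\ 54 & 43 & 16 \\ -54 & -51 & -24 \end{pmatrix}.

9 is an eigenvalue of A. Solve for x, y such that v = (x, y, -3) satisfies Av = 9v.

We need (A - 9I)v = 0.
A - 9I = [[-27, -17, -8], [54, 34, 16], [-54, -51, -33]].
Row 1: (-27)·x + (-17)·y + (-8)·-3 = 0
Row 2: (54)·x + (34)·y + (16)·-3 = 0
Row 3: (-54)·x + (-51)·y + (-33)·-3 = 0
Solving gives x = -1, y = 3.
Check: A·(-1, 3, -3) = (-9, 27, -27) = 9·(-1, 3, -3).

-1, 3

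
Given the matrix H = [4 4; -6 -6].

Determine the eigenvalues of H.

det(H - rI) = (4 - r)(-6 - r) - (4)·(-6) = r^2 + 2r.
This factors as (r + 2)·r = 0.
Eigenvalues: -2, 0.

-2, 0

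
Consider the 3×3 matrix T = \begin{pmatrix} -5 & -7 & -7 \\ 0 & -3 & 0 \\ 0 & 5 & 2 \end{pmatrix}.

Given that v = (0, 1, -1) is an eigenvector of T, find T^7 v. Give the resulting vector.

First find the eigenvalue: Tv = (0, -3, 3) = -3·(0, 1, -1), so λ = -3.
Then T^7 v = λ^7·v = (-3)^7·(0, 1, -1) = -2187·(0, 1, -1) = (0, -2187, 2187).

(0, -2187, 2187)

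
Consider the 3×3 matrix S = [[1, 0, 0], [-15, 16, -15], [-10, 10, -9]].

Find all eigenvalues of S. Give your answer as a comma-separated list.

Set up det(lambda·I - S) = 0.
Expanding along the first row, p(lambda) = lambda^3 - 8·lambda^2 + 13·lambda - 6.
Since p(6) = 0, lambda = 6 is a root.
Factor out (lambda - 6): p(lambda) = (lambda - 6)·(lambda^2 - 2·lambda + 1).
The quadratic factor is (lambda - 1)^2.
Eigenvalues: 1, 1, 6.

1, 1, 6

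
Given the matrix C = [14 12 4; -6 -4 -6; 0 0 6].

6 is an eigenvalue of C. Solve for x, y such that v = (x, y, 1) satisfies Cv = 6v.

We need (C - 6I)v = 0.
C - 6I = [[8, 12, 4], [-6, -10, -6], [0, 0, 0]].
Row 1: (8)·x + (12)·y + (4)·1 = 0
Row 2: (-6)·x + (-10)·y + (-6)·1 = 0
Row 3: (0)·x + (0)·y + (0)·1 = 0
Solving gives x = 4, y = -3.
Check: C·(4, -3, 1) = (24, -18, 6) = 6·(4, -3, 1).

4, -3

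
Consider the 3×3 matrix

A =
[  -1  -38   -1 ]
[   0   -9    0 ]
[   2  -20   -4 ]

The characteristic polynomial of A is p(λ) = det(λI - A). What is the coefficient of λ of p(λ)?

p(λ) = λ^3 + 14λ^2 + 51λ + 54.
The coefficient of λ is 51.

51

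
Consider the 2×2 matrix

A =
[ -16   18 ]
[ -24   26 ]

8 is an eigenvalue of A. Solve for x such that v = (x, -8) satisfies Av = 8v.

-6

We need (A - 8I)v = 0.
A - 8I = [[-24, 18], [-24, 18]].
Row 1: (-24)·x + (18)·-8 = 0
Row 2: (-24)·x + (18)·-8 = 0
Solving gives x = -6.
Check: A·(-6, -8) = (-48, -64) = 8·(-6, -8).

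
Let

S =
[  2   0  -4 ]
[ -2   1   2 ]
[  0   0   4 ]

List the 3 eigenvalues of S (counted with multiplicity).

1, 2, 4

The characteristic polynomial is p(r) = det(rI - S).
Cofactor expansion gives p(r) = r^3 - 7r^2 + 14r - 8.
Since p(2) = 0, r = 2 is a root.
Dividing by (r - 2) leaves r^2 - 5r + 4.
The quadratic factors as (r - 1)·(r - 4).
Eigenvalues: 1, 2, 4.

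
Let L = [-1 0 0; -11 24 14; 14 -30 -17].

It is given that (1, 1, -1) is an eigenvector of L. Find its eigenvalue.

Compute Lv: L·(1, 1, -1) = (-1, -1, 1).
Since Lv = λv, compare component 1: -1 = λ·1, so λ = -1.

-1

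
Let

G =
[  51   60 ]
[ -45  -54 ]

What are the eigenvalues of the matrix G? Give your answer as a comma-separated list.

det(G - λI) = (51 - λ)(-54 - λ) - (60)·(-45) = λ^2 + 3λ - 54.
This factors as (λ + 9)·(λ - 6) = 0.
Eigenvalues: -9, 6.

-9, 6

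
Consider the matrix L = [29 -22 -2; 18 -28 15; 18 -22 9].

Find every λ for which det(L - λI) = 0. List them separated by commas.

The characteristic polynomial is p(t) = det(tI - L).
Expanding the 3×3 determinant: p(t) = t^3 - 10t^2 - 41t + 330.
Since p(-6) = 0, t = -6 is a root.
Dividing by (t + 6) leaves t^2 - 16t + 55.
The quadratic factors as (t - 5)·(t - 11).
Eigenvalues: -6, 5, 11.

-6, 5, 11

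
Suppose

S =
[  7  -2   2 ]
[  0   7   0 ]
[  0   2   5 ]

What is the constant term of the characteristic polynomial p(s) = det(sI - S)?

-245

p(0) = det(0·I − S) = det(−S) = (−1)^3·det(S).
det(S) = 245, so p(0) = -245.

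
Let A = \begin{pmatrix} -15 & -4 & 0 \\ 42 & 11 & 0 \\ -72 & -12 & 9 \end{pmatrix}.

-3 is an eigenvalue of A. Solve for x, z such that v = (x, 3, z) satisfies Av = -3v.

-1, -3

We need (A + 3I)v = 0.
A + 3I = [[-12, -4, 0], [42, 14, 0], [-72, -12, 12]].
Row 1: (-12)·x + (-4)·3 + (0)·z = 0
Row 2: (42)·x + (14)·3 + (0)·z = 0
Row 3: (-72)·x + (-12)·3 + (12)·z = 0
Solving gives x = -1, z = -3.
Check: A·(-1, 3, -3) = (3, -9, 9) = -3·(-1, 3, -3).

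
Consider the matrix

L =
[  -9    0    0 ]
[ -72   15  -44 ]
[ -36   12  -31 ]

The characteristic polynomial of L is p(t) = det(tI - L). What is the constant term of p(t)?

567

p(t) = t^3 + 25t^2 + 207t + 567.
The constant term is 567.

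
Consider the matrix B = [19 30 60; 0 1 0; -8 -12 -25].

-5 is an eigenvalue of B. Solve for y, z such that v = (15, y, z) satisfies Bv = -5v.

0, -6

We need (B + 5I)v = 0.
B + 5I = [[24, 30, 60], [0, 6, 0], [-8, -12, -20]].
Row 1: (24)·15 + (30)·y + (60)·z = 0
Row 2: (0)·15 + (6)·y + (0)·z = 0
Row 3: (-8)·15 + (-12)·y + (-20)·z = 0
Solving gives y = 0, z = -6.
Check: B·(15, 0, -6) = (-75, 0, 30) = -5·(15, 0, -6).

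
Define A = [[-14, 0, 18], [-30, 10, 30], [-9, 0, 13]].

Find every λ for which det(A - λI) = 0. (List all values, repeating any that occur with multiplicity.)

-5, 4, 10

Set up det(lambda·I - A) = 0.
Cofactor expansion gives p(lambda) = lambda^3 - 9·lambda^2 - 30·lambda + 200.
Since p(4) = 0, lambda = 4 is a root.
Factor out (lambda - 4): p(lambda) = (lambda - 4)·(lambda^2 - 5·lambda - 50).
The quadratic factors as (lambda + 5)·(lambda - 10).
Eigenvalues: -5, 4, 10.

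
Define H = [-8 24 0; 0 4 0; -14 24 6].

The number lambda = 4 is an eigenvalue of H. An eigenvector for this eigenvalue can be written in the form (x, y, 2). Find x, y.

2, 1

We need (H - 4I)v = 0.
H - 4I = [[-12, 24, 0], [0, 0, 0], [-14, 24, 2]].
Row 1: (-12)·x + (24)·y + (0)·2 = 0
Row 2: (0)·x + (0)·y + (0)·2 = 0
Row 3: (-14)·x + (24)·y + (2)·2 = 0
Solving gives x = 2, y = 1.
Check: H·(2, 1, 2) = (8, 4, 8) = 4·(2, 1, 2).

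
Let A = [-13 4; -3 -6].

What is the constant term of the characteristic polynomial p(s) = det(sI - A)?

p(0) = det(0·I − A) = det(−A) = (−1)^2·det(A).
det(A) = 90, so p(0) = 90.

90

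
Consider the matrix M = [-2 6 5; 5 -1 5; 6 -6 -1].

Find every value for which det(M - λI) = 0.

-7, -1, 4

Set up det(lambda·I - M) = 0.
Expanding the 3×3 determinant: p(lambda) = lambda^3 + 4·lambda^2 - 25·lambda - 28.
Try lambda = -7: p(-7) = 0, so -7 is a root.
Factor out (lambda + 7): p(lambda) = (lambda + 7)·(lambda^2 - 3·lambda - 4).
The quadratic factors as (lambda + 1)·(lambda - 4).
Eigenvalues: -7, -1, 4.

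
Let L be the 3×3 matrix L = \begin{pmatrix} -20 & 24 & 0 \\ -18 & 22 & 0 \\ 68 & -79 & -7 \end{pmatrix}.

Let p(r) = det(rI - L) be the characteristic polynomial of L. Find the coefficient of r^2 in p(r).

The coefficient of r^2 of det(rI - L) is −trace(L).
trace(L) = (-20) + (22) + (-7) = -5, so the coefficient is 5.

5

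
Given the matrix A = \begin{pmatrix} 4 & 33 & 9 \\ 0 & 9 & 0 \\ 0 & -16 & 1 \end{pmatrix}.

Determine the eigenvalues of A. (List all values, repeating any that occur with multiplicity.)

1, 4, 9

Set up det(lambda·I - A) = 0.
Cofactor expansion gives p(lambda) = lambda^3 - 14·lambda^2 + 49·lambda - 36.
Rational-root test: lambda = 1 gives p(1) = 0.
Dividing by (lambda - 1) leaves lambda^2 - 13·lambda + 36.
The quadratic factors as (lambda - 4)·(lambda - 9).
Eigenvalues: 1, 4, 9.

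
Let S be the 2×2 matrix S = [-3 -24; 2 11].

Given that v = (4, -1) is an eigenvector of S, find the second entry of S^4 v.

First find the eigenvalue: Sv = (12, -3) = 3·(4, -1), so λ = 3.
Then S^4 v = λ^4·v = 3^4·(4, -1) = 81·(4, -1) = (324, -81).

-81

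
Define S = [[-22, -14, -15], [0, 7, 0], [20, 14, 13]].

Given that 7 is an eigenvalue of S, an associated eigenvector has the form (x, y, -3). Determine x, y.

3, -3

We need (S - 7I)v = 0.
S - 7I = [[-29, -14, -15], [0, 0, 0], [20, 14, 6]].
Row 1: (-29)·x + (-14)·y + (-15)·-3 = 0
Row 2: (0)·x + (0)·y + (0)·-3 = 0
Row 3: (20)·x + (14)·y + (6)·-3 = 0
Solving gives x = 3, y = -3.
Check: S·(3, -3, -3) = (21, -21, -21) = 7·(3, -3, -3).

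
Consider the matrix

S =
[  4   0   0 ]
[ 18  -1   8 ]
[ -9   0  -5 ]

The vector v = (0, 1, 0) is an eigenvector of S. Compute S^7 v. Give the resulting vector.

(0, -1, 0)

First find the eigenvalue: Sv = (0, -1, 0) = -1·(0, 1, 0), so λ = -1.
Then S^7 v = λ^7·v = (-1)^7·(0, 1, 0) = -1·(0, 1, 0) = (0, -1, 0).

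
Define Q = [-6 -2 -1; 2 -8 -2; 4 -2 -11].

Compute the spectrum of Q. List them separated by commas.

-10, -8, -7

Compute the characteristic polynomial p(λ) = det(λI - Q).
Cofactor expansion gives p(λ) = λ^3 + 25λ^2 + 206λ + 560.
Try λ = -7: p(-7) = 0, so -7 is a root.
Dividing by (λ + 7) leaves λ^2 + 18λ + 80.
The quadratic factors as (λ + 10)·(λ + 8).
Eigenvalues: -10, -8, -7.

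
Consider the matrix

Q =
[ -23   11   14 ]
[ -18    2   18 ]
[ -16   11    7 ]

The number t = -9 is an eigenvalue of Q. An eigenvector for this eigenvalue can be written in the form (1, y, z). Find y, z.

We need (Q + 9I)v = 0.
Q + 9I = [[-14, 11, 14], [-18, 11, 18], [-16, 11, 16]].
Row 1: (-14)·1 + (11)·y + (14)·z = 0
Row 2: (-18)·1 + (11)·y + (18)·z = 0
Row 3: (-16)·1 + (11)·y + (16)·z = 0
Solving gives y = 0, z = 1.
Check: Q·(1, 0, 1) = (-9, 0, -9) = -9·(1, 0, 1).

0, 1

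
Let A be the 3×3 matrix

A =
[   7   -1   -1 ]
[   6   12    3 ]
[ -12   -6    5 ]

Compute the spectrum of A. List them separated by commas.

Set up det(λI - A) = 0.
Expanding along the first row, p(λ) = λ^3 - 24λ^2 + 191λ - 504.
Since p(7) = 0, λ = 7 is a root.
Dividing by (λ - 7) leaves λ^2 - 17λ + 72.
The quadratic factors as (λ - 8)·(λ - 9).
Eigenvalues: 7, 8, 9.

7, 8, 9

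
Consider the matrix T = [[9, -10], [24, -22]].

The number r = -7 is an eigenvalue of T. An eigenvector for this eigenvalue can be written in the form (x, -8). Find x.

We need (T + 7I)v = 0.
T + 7I = [[16, -10], [24, -15]].
Row 1: (16)·x + (-10)·-8 = 0
Row 2: (24)·x + (-15)·-8 = 0
Solving gives x = -5.
Check: T·(-5, -8) = (35, 56) = -7·(-5, -8).

-5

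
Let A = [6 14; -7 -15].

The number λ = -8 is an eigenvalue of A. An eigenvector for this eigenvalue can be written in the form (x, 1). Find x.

-1

We need (A + 8I)v = 0.
A + 8I = [[14, 14], [-7, -7]].
Row 1: (14)·x + (14)·1 = 0
Row 2: (-7)·x + (-7)·1 = 0
Solving gives x = -1.
Check: A·(-1, 1) = (8, -8) = -8·(-1, 1).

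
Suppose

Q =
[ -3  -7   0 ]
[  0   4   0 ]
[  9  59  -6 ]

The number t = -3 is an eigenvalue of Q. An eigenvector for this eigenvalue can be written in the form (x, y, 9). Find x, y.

We need (Q + 3I)v = 0.
Q + 3I = [[0, -7, 0], [0, 7, 0], [9, 59, -3]].
Row 1: (0)·x + (-7)·y + (0)·9 = 0
Row 2: (0)·x + (7)·y + (0)·9 = 0
Row 3: (9)·x + (59)·y + (-3)·9 = 0
Solving gives x = 3, y = 0.
Check: Q·(3, 0, 9) = (-9, 0, -27) = -3·(3, 0, 9).

3, 0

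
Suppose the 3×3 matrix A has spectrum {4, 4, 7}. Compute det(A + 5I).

If A has eigenvalues 4, 4, 7, then A + 5I has eigenvalues 9, 9, 12.
det(A + 5I) = (9) · (9) · (12) = 972.

972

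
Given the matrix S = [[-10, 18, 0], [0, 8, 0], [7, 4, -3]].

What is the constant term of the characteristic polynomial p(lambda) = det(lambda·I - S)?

p(0) = det(0·I − S) = det(−S) = (−1)^3·det(S).
det(S) = 240, so p(0) = -240.

-240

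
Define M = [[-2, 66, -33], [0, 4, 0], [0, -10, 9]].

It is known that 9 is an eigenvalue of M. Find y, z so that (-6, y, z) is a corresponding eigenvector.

0, 2

We need (M - 9I)v = 0.
M - 9I = [[-11, 66, -33], [0, -5, 0], [0, -10, 0]].
Row 1: (-11)·-6 + (66)·y + (-33)·z = 0
Row 2: (0)·-6 + (-5)·y + (0)·z = 0
Row 3: (0)·-6 + (-10)·y + (0)·z = 0
Solving gives y = 0, z = 2.
Check: M·(-6, 0, 2) = (-54, 0, 18) = 9·(-6, 0, 2).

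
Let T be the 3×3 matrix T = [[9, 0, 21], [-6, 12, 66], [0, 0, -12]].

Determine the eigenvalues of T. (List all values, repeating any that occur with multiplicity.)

-12, 9, 12

The characteristic polynomial is p(λ) = det(λI - T).
Expanding the 3×3 determinant: p(λ) = λ^3 - 9λ^2 - 144λ + 1296.
Try λ = 9: p(9) = 0, so 9 is a root.
Dividing by (λ - 9) leaves λ^2 - 144.
The quadratic factors as (λ + 12)·(λ - 12).
Eigenvalues: -12, 9, 12.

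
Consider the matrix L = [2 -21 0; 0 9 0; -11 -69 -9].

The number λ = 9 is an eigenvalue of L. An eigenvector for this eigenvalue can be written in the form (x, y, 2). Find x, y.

3, -1

We need (L - 9I)v = 0.
L - 9I = [[-7, -21, 0], [0, 0, 0], [-11, -69, -18]].
Row 1: (-7)·x + (-21)·y + (0)·2 = 0
Row 2: (0)·x + (0)·y + (0)·2 = 0
Row 3: (-11)·x + (-69)·y + (-18)·2 = 0
Solving gives x = 3, y = -1.
Check: L·(3, -1, 2) = (27, -9, 18) = 9·(3, -1, 2).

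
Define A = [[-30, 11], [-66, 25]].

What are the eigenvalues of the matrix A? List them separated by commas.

det(A - tI) = (-30 - t)(25 - t) - (11)·(-66) = t^2 + 5t - 24.
This factors as (t + 8)·(t - 3) = 0.
Eigenvalues: -8, 3.

-8, 3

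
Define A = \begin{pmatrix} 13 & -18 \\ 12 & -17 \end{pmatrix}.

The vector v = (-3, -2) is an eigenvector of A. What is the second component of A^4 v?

First find the eigenvalue: Av = (-3, -2) = 1·(-3, -2), so λ = 1.
Then A^4 v = λ^4·v = 1^4·(-3, -2) = 1·(-3, -2) = (-3, -2).

-2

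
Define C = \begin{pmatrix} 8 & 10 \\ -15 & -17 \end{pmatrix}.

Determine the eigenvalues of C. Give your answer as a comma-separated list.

det(C - λI) = (8 - λ)(-17 - λ) - (10)·(-15) = λ^2 + 9λ + 14.
This factors as (λ + 7)·(λ + 2) = 0.
Eigenvalues: -7, -2.

-7, -2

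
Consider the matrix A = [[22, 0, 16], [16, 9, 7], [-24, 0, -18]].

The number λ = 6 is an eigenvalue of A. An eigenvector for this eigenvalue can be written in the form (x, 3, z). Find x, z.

-1, 1

We need (A - 6I)v = 0.
A - 6I = [[16, 0, 16], [16, 3, 7], [-24, 0, -24]].
Row 1: (16)·x + (0)·3 + (16)·z = 0
Row 2: (16)·x + (3)·3 + (7)·z = 0
Row 3: (-24)·x + (0)·3 + (-24)·z = 0
Solving gives x = -1, z = 1.
Check: A·(-1, 3, 1) = (-6, 18, 6) = 6·(-1, 3, 1).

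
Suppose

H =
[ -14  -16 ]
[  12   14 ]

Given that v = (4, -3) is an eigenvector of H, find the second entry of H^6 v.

-192

First find the eigenvalue: Hv = (-8, 6) = -2·(4, -3), so λ = -2.
Then H^6 v = λ^6·v = (-2)^6·(4, -3) = 64·(4, -3) = (256, -192).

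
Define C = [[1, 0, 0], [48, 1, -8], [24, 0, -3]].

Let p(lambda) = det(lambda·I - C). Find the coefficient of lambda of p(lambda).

p(lambda) = lambda^3 + lambda^2 - 5·lambda + 3.
The coefficient of lambda is -5.

-5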